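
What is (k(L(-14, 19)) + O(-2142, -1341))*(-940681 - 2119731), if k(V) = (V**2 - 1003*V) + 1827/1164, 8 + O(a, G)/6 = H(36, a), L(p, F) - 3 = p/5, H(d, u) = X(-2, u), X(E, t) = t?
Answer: 97214145556321/2425 ≈ 4.0088e+10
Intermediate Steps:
H(d, u) = u
L(p, F) = 3 + p/5
O(a, G) = -48 + 6*a
k(V) = 609/388 + V**2 - 1003*V (k(V) = (V**2 - 1003*V) + 1827*(1/1164) = (V**2 - 1003*V) + 609/388 = 609/388 + V**2 - 1003*V)
(k(L(-14, 19)) + O(-2142, -1341))*(-940681 - 2119731) = ((609/388 + (3 + (1/5)*(-14))**2 - 1003*(3 + (1/5)*(-14))) + (-48 + 6*(-2142)))*(-940681 - 2119731) = ((609/388 + (3 - 14/5)**2 - 1003*(3 - 14/5)) + (-48 - 12852))*(-3060412) = ((609/388 + (1/5)**2 - 1003*1/5) - 12900)*(-3060412) = ((609/388 + 1/25 - 1003/5) - 12900)*(-3060412) = (-1930207/9700 - 12900)*(-3060412) = -127060207/9700*(-3060412) = 97214145556321/2425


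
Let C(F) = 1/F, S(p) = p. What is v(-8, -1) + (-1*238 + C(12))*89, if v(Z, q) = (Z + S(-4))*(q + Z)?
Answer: -252799/12 ≈ -21067.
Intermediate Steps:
v(Z, q) = (-4 + Z)*(Z + q) (v(Z, q) = (Z - 4)*(q + Z) = (-4 + Z)*(Z + q))
v(-8, -1) + (-1*238 + C(12))*89 = ((-8)² - 4*(-8) - 4*(-1) - 8*(-1)) + (-1*238 + 1/12)*89 = (64 + 32 + 4 + 8) + (-238 + 1/12)*89 = 108 - 2855/12*89 = 108 - 254095/12 = -252799/12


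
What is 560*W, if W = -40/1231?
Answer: -22400/1231 ≈ -18.197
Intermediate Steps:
W = -40/1231 (W = -40*1/1231 = -40/1231 ≈ -0.032494)
560*W = 560*(-40/1231) = -22400/1231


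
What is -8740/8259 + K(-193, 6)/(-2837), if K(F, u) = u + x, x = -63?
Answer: -24324617/23430783 ≈ -1.0381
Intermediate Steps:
K(F, u) = -63 + u (K(F, u) = u - 63 = -63 + u)
-8740/8259 + K(-193, 6)/(-2837) = -8740/8259 + (-63 + 6)/(-2837) = -8740*1/8259 - 57*(-1/2837) = -8740/8259 + 57/2837 = -24324617/23430783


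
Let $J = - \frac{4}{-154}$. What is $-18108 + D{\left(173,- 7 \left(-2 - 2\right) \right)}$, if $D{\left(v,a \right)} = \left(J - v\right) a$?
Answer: $- \frac{252464}{11} \approx -22951.0$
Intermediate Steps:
$J = \frac{2}{77}$ ($J = \left(-4\right) \left(- \frac{1}{154}\right) = \frac{2}{77} \approx 0.025974$)
$D{\left(v,a \right)} = a \left(\frac{2}{77} - v\right)$ ($D{\left(v,a \right)} = \left(\frac{2}{77} - v\right) a = a \left(\frac{2}{77} - v\right)$)
$-18108 + D{\left(173,- 7 \left(-2 - 2\right) \right)} = -18108 + \frac{- 7 \left(-2 - 2\right) \left(2 - 13321\right)}{77} = -18108 + \frac{\left(-7\right) \left(-4\right) \left(2 - 13321\right)}{77} = -18108 + \frac{1}{77} \cdot 28 \left(-13319\right) = -18108 - \frac{53276}{11} = - \frac{252464}{11}$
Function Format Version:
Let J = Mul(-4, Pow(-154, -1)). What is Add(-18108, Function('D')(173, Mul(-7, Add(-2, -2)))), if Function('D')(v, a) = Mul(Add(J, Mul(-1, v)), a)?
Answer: Rational(-252464, 11) ≈ -22951.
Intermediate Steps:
J = Rational(2, 77) (J = Mul(-4, Rational(-1, 154)) = Rational(2, 77) ≈ 0.025974)
Function('D')(v, a) = Mul(a, Add(Rational(2, 77), Mul(-1, v))) (Function('D')(v, a) = Mul(Add(Rational(2, 77), Mul(-1, v)), a) = Mul(a, Add(Rational(2, 77), Mul(-1, v))))
Add(-18108, Function('D')(173, Mul(-7, Add(-2, -2)))) = Add(-18108, Mul(Rational(1, 77), Mul(-7, Add(-2, -2)), Add(2, Mul(-77, 173)))) = Add(-18108, Mul(Rational(1, 77), Mul(-7, -4), Add(2, -13321))) = Add(-18108, Mul(Rational(1, 77), 28, -13319)) = Add(-18108, Rational(-53276, 11)) = Rational(-252464, 11)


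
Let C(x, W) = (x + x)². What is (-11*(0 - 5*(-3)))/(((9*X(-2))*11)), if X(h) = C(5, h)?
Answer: -1/60 ≈ -0.016667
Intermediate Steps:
C(x, W) = 4*x² (C(x, W) = (2*x)² = 4*x²)
X(h) = 100 (X(h) = 4*5² = 4*25 = 100)
(-11*(0 - 5*(-3)))/(((9*X(-2))*11)) = (-11*(0 - 5*(-3)))/(((9*100)*11)) = (-11*(0 + 15))/((900*11)) = -11*15/9900 = -165*1/9900 = -1/60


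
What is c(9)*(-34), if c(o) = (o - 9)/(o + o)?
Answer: 0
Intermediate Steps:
c(o) = (-9 + o)/(2*o) (c(o) = (-9 + o)/((2*o)) = (-9 + o)*(1/(2*o)) = (-9 + o)/(2*o))
c(9)*(-34) = ((1/2)*(-9 + 9)/9)*(-34) = ((1/2)*(1/9)*0)*(-34) = 0*(-34) = 0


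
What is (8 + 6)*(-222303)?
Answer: -3112242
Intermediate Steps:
(8 + 6)*(-222303) = 14*(-222303) = -3112242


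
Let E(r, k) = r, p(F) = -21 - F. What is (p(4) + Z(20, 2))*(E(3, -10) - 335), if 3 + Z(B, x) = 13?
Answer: 4980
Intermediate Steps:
Z(B, x) = 10 (Z(B, x) = -3 + 13 = 10)
(p(4) + Z(20, 2))*(E(3, -10) - 335) = ((-21 - 1*4) + 10)*(3 - 335) = ((-21 - 4) + 10)*(-332) = (-25 + 10)*(-332) = -15*(-332) = 4980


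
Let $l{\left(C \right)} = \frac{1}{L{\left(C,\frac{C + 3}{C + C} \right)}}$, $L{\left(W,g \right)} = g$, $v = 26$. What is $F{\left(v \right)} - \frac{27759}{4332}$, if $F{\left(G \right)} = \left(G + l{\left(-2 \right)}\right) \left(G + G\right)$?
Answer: $\frac{86457}{76} \approx 1137.6$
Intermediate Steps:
$l{\left(C \right)} = \frac{2 C}{3 + C}$ ($l{\left(C \right)} = \frac{1}{\left(C + 3\right) \frac{1}{C + C}} = \frac{1}{\left(3 + C\right) \frac{1}{2 C}} = \frac{1}{\frac{1}{2} \frac{1}{C} \left(3 + C\right)} = \frac{2 C}{3 + C}$)
$F{\left(G \right)} = 2 G \left(-4 + G\right)$ ($F{\left(G \right)} = \left(G + 2 \left(-2\right) \frac{1}{3 - 2}\right) \left(G + G\right) = \left(G + 2 \left(-2\right) 1^{-1}\right) 2 G = \left(G + 2 \left(-2\right) 1\right) 2 G = \left(G - 4\right) 2 G = \left(-4 + G\right) 2 G = 2 G \left(-4 + G\right)$)
$F{\left(v \right)} - \frac{27759}{4332} = 2 \cdot 26 \left(-4 + 26\right) - \frac{27759}{4332} = 2 \cdot 26 \cdot 22 - 27759 \cdot \frac{1}{4332} = 1144 - \frac{487}{76} = \frac{86457}{76}$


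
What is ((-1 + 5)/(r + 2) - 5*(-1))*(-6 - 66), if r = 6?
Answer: -396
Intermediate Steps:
((-1 + 5)/(r + 2) - 5*(-1))*(-6 - 66) = ((-1 + 5)/(6 + 2) - 5*(-1))*(-6 - 66) = (4/8 + 5)*(-72) = (4*(⅛) + 5)*(-72) = (½ + 5)*(-72) = (11/2)*(-72) = -396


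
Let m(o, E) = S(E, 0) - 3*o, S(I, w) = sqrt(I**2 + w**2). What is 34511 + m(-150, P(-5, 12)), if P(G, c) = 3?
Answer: 34964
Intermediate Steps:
m(o, E) = sqrt(E**2) - 3*o (m(o, E) = sqrt(E**2 + 0**2) - 3*o = sqrt(E**2 + 0) - 3*o = sqrt(E**2) - 3*o)
34511 + m(-150, P(-5, 12)) = 34511 + (sqrt(3**2) - 3*(-150)) = 34511 + (sqrt(9) + 450) = 34511 + (3 + 450) = 34511 + 453 = 34964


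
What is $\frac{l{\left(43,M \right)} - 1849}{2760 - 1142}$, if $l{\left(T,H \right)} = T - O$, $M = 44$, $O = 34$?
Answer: $- \frac{920}{809} \approx -1.1372$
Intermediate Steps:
$l{\left(T,H \right)} = -34 + T$ ($l{\left(T,H \right)} = T - 34 = -34 + T$)
$\frac{l{\left(43,M \right)} - 1849}{2760 - 1142} = \frac{\left(-34 + 43\right) - 1849}{2760 - 1142} = \frac{9 - 1849}{1618} = \left(-1840\right) \frac{1}{1618} = - \frac{920}{809}$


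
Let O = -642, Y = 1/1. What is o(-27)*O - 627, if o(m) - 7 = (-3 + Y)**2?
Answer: -7689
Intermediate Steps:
Y = 1
o(m) = 11 (o(m) = 7 + (-3 + 1)**2 = 7 + (-2)**2 = 7 + 4 = 11)
o(-27)*O - 627 = 11*(-642) - 627 = -7062 - 627 = -7689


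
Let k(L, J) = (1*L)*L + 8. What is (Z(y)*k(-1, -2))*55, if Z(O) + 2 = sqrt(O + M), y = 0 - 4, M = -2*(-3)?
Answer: -990 + 495*sqrt(2) ≈ -289.96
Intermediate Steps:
M = 6
y = -4
Z(O) = -2 + sqrt(6 + O) (Z(O) = -2 + sqrt(O + 6) = -2 + sqrt(6 + O))
k(L, J) = 8 + L**2 (k(L, J) = L*L + 8 = L**2 + 8 = 8 + L**2)
(Z(y)*k(-1, -2))*55 = ((-2 + sqrt(6 - 4))*(8 + (-1)**2))*55 = ((-2 + sqrt(2))*(8 + 1))*55 = ((-2 + sqrt(2))*9)*55 = (-18 + 9*sqrt(2))*55 = -990 + 495*sqrt(2)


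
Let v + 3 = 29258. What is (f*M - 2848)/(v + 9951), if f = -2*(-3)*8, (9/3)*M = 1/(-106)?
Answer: -75476/1038959 ≈ -0.072646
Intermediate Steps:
v = 29255 (v = -3 + 29258 = 29255)
M = -1/318 (M = (1/3)/(-106) = (1/3)*(-1/106) = -1/318 ≈ -0.0031447)
f = 48 (f = 6*8 = 48)
(f*M - 2848)/(v + 9951) = (48*(-1/318) - 2848)/(29255 + 9951) = (-8/53 - 2848)/39206 = -150952/53*1/39206 = -75476/1038959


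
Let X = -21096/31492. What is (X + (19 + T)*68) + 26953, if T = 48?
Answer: 248065083/7873 ≈ 31508.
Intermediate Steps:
X = -5274/7873 (X = -21096*1/31492 = -5274/7873 ≈ -0.66988)
(X + (19 + T)*68) + 26953 = (-5274/7873 + (19 + 48)*68) + 26953 = (-5274/7873 + 67*68) + 26953 = (-5274/7873 + 4556) + 26953 = 35864114/7873 + 26953 = 248065083/7873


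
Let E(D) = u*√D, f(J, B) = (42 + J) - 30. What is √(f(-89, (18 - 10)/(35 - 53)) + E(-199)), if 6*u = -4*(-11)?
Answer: √(-693 + 66*I*√199)/3 ≈ 5.0971 + 10.148*I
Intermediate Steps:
u = 22/3 (u = (-4*(-11))/6 = (⅙)*44 = 22/3 ≈ 7.3333)
f(J, B) = 12 + J
E(D) = 22*√D/3
√(f(-89, (18 - 10)/(35 - 53)) + E(-199)) = √((12 - 89) + 22*√(-199)/3) = √(-77 + 22*(I*√199)/3) = √(-77 + 22*I*√199/3)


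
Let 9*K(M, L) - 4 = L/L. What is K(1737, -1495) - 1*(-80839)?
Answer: 727556/9 ≈ 80840.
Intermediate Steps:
K(M, L) = 5/9 (K(M, L) = 4/9 + (L/L)/9 = 4/9 + (⅑)*1 = 4/9 + ⅑ = 5/9)
K(1737, -1495) - 1*(-80839) = 5/9 - 1*(-80839) = 5/9 + 80839 = 727556/9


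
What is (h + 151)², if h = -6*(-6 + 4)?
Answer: 26569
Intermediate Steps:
h = 12 (h = -6*(-2) = 12)
(h + 151)² = (12 + 151)² = 163² = 26569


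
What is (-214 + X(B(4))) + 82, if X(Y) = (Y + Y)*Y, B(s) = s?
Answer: -100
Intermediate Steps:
X(Y) = 2*Y² (X(Y) = (2*Y)*Y = 2*Y²)
(-214 + X(B(4))) + 82 = (-214 + 2*4²) + 82 = (-214 + 2*16) + 82 = (-214 + 32) + 82 = -182 + 82 = -100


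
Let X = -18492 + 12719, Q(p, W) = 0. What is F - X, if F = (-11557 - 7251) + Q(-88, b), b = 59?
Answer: -13035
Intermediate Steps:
X = -5773
F = -18808 (F = (-11557 - 7251) + 0 = -18808 + 0 = -18808)
F - X = -18808 - 1*(-5773) = -18808 + 5773 = -13035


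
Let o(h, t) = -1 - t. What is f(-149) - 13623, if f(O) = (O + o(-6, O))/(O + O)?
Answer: -4059653/298 ≈ -13623.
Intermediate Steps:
f(O) = -1/(2*O) (f(O) = (O + (-1 - O))/(O + O) = -1/(2*O))
f(-149) - 13623 = -½/(-149) - 13623 = -½*(-1/149) - 13623 = 1/298 - 13623 = -4059653/298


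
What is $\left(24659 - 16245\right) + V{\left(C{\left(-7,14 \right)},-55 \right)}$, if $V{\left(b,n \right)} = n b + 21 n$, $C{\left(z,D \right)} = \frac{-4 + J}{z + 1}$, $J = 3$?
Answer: $\frac{43499}{6} \approx 7249.8$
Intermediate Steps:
$C{\left(z,D \right)} = - \frac{1}{1 + z}$ ($C{\left(z,D \right)} = \frac{-4 + 3}{z + 1} = - \frac{1}{1 + z}$)
$V{\left(b,n \right)} = 21 n + b n$ ($V{\left(b,n \right)} = b n + 21 n = 21 n + b n$)
$\left(24659 - 16245\right) + V{\left(C{\left(-7,14 \right)},-55 \right)} = \left(24659 - 16245\right) - 55 \left(21 - \frac{1}{1 - 7}\right) = 8414 - 55 \left(21 - \frac{1}{-6}\right) = 8414 - 55 \left(21 - - \frac{1}{6}\right) = 8414 - 55 \left(21 + \frac{1}{6}\right) = 8414 - \frac{6985}{6} = \frac{43499}{6}$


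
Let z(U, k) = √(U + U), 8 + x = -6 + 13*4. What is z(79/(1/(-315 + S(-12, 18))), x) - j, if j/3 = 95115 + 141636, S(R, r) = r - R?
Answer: -710253 + I*√45030 ≈ -7.1025e+5 + 212.2*I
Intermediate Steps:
x = 38 (x = -8 + (-6 + 13*4) = -8 + (-6 + 52) = -8 + 46 = 38)
j = 710253 (j = 3*(95115 + 141636) = 3*236751 = 710253)
z(U, k) = √2*√U (z(U, k) = √(2*U) = √2*√U)
z(79/(1/(-315 + S(-12, 18))), x) - j = √2*√(79/(1/(-315 + (18 - 1*(-12))))) - 1*710253 = √2*√(79/(1/(-315 + (18 + 12)))) - 710253 = √2*√(79/(1/(-315 + 30))) - 710253 = √2*√(79/(1/(-285))) - 710253 = √2*√(79/(-1/285)) - 710253 = √2*√(79*(-285)) - 710253 = √2*√(-22515) - 710253 = √2*(I*√22515) - 710253 = I*√45030 - 710253 = -710253 + I*√45030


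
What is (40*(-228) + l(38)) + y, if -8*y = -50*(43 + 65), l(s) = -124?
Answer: -8569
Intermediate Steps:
y = 675 (y = -(-25)*(43 + 65)/4 = -(-25)*108/4 = -⅛*(-5400) = 675)
(40*(-228) + l(38)) + y = (40*(-228) - 124) + 675 = (-9120 - 124) + 675 = -9244 + 675 = -8569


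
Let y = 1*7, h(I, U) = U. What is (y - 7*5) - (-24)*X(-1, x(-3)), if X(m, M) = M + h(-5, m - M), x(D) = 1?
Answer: -52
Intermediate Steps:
y = 7
X(m, M) = m (X(m, M) = M + (m - M) = m)
(y - 7*5) - (-24)*X(-1, x(-3)) = (7 - 7*5) - (-24)*(-1) = (7 - 35) - 1*24 = -28 - 24 = -52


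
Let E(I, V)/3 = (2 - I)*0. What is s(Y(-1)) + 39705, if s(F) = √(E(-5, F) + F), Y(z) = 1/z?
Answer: 39705 + I ≈ 39705.0 + 1.0*I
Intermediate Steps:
E(I, V) = 0 (E(I, V) = 3*((2 - I)*0) = 3*0 = 0)
s(F) = √F (s(F) = √(0 + F) = √F)
s(Y(-1)) + 39705 = √(1/(-1)) + 39705 = √(-1) + 39705 = I + 39705 = 39705 + I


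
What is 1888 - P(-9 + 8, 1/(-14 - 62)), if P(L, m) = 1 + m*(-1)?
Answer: 143411/76 ≈ 1887.0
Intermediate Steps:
P(L, m) = 1 - m
1888 - P(-9 + 8, 1/(-14 - 62)) = 1888 - (1 - 1/(-14 - 62)) = 1888 - (1 - 1/(-76)) = 1888 - (1 - 1*(-1/76)) = 1888 - (1 + 1/76) = 1888 - 1*77/76 = 1888 - 77/76 = 143411/76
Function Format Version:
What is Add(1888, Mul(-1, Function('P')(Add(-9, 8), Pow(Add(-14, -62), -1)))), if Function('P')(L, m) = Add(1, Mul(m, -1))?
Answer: Rational(143411, 76) ≈ 1887.0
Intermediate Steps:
Function('P')(L, m) = Add(1, Mul(-1, m))
Add(1888, Mul(-1, Function('P')(Add(-9, 8), Pow(Add(-14, -62), -1)))) = Add(1888, Mul(-1, Add(1, Mul(-1, Pow(Add(-14, -62), -1))))) = Add(1888, Mul(-1, Add(1, Mul(-1, Pow(-76, -1))))) = Add(1888, Mul(-1, Add(1, Mul(-1, Rational(-1, 76))))) = Add(1888, Mul(-1, Add(1, Rational(1, 76)))) = Add(1888, Mul(-1, Rational(77, 76))) = Add(1888, Rational(-77, 76)) = Rational(143411, 76)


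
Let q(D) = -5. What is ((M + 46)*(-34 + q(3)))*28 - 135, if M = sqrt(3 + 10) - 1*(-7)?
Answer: -58011 - 1092*sqrt(13) ≈ -61948.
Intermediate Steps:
M = 7 + sqrt(13) (M = sqrt(13) + 7 = 7 + sqrt(13) ≈ 10.606)
((M + 46)*(-34 + q(3)))*28 - 135 = (((7 + sqrt(13)) + 46)*(-34 - 5))*28 - 135 = ((53 + sqrt(13))*(-39))*28 - 135 = (-2067 - 39*sqrt(13))*28 - 135 = (-57876 - 1092*sqrt(13)) - 135 = -58011 - 1092*sqrt(13)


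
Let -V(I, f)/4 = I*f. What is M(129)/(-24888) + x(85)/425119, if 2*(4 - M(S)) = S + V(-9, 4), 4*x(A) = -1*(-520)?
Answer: 7007495/1244748432 ≈ 0.0056296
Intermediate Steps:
V(I, f) = -4*I*f
x(A) = 130 (x(A) = (-1*(-520))/4 = (¼)*520 = 130)
M(S) = -68 - S/2 (M(S) = 4 - (S - 4*(-9)*4)/2 = 4 - (S + 144)/2 = 4 - (144 + S)/2 = 4 + (-72 - S/2) = -68 - S/2)
M(129)/(-24888) + x(85)/425119 = (-68 - ½*129)/(-24888) + 130/425119 = (-68 - 129/2)*(-1/24888) + 130*(1/425119) = -265/2*(-1/24888) + 130/425119 = 265/49776 + 130/425119 = 7007495/1244748432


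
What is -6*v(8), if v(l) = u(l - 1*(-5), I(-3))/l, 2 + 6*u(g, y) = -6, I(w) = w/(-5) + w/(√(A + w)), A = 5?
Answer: 1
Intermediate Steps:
I(w) = -w/5 + w/√(5 + w) (I(w) = w/(-5) + w/(√(5 + w)) = w*(-⅕) + w/√(5 + w) = -w/5 + w/√(5 + w))
u(g, y) = -4/3 (u(g, y) = -⅓ + (⅙)*(-6) = -⅓ - 1 = -4/3)
v(l) = -4/(3*l)
-6*v(8) = -(-8)/8 = -6*(-⅙) = 1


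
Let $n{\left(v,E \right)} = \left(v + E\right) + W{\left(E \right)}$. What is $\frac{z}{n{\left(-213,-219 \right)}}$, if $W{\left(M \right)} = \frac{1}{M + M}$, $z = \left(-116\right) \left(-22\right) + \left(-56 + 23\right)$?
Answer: $- \frac{1103322}{189217} \approx -5.831$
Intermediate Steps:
$z = 2519$ ($z = 2552 - 33 = 2519$)
$W{\left(M \right)} = \frac{1}{2 M}$
$n{\left(v,E \right)} = E + v + \frac{1}{2 E}$ ($n{\left(v,E \right)} = \left(v + E\right) + \frac{1}{2 E} = \left(E + v\right) + \frac{1}{2 E} = E + v + \frac{1}{2 E}$)
$\frac{z}{n{\left(-213,-219 \right)}} = \frac{2519}{-219 - 213 + \frac{1}{2 \left(-219\right)}} = \frac{2519}{-219 - 213 + \frac{1}{2} \left(- \frac{1}{219}\right)} = \frac{2519}{-219 - 213 - \frac{1}{438}} = \frac{2519}{- \frac{189217}{438}} = 2519 \left(- \frac{438}{189217}\right) = - \frac{1103322}{189217}$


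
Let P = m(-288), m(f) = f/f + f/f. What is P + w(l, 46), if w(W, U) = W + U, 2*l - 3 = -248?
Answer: -149/2 ≈ -74.500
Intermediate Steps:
l = -245/2 (l = 3/2 + (½)*(-248) = 3/2 - 124 = -245/2 ≈ -122.50)
m(f) = 2 (m(f) = 1 + 1 = 2)
P = 2
w(W, U) = U + W
P + w(l, 46) = 2 + (46 - 245/2) = 2 - 153/2 = -149/2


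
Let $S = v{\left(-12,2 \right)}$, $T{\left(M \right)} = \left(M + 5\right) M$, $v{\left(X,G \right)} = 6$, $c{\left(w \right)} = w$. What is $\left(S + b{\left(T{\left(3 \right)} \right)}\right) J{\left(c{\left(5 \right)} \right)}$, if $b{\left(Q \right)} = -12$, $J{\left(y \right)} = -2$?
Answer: $12$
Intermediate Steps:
$T{\left(M \right)} = M \left(5 + M\right)$ ($T{\left(M \right)} = \left(5 + M\right) M = M \left(5 + M\right)$)
$S = 6$
$\left(S + b{\left(T{\left(3 \right)} \right)}\right) J{\left(c{\left(5 \right)} \right)} = \left(6 - 12\right) \left(-2\right) = \left(-6\right) \left(-2\right) = 12$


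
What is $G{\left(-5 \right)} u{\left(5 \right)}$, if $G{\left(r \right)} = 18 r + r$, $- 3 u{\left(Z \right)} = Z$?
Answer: $\frac{475}{3} \approx 158.33$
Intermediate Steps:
$u{\left(Z \right)} = - \frac{Z}{3}$
$G{\left(r \right)} = 19 r$
$G{\left(-5 \right)} u{\left(5 \right)} = 19 \left(-5\right) \left(\left(- \frac{1}{3}\right) 5\right) = \left(-95\right) \left(- \frac{5}{3}\right) = \frac{475}{3}$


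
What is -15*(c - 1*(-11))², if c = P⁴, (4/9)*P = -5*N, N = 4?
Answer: -252228234067440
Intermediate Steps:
P = -45 (P = 9*(-5*4)/4 = (9/4)*(-20) = -45)
c = 4100625 (c = (-45)⁴ = 4100625)
-15*(c - 1*(-11))² = -15*(4100625 - 1*(-11))² = -15*(4100625 + 11)² = -15*4100636² = -15*16815215604496 = -252228234067440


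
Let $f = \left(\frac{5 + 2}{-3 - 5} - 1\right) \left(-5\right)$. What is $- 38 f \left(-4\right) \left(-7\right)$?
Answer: $-9975$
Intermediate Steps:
$f = \frac{75}{8}$ ($f = \left(\frac{7}{-8} - 1\right) \left(-5\right) = \left(7 \left(- \frac{1}{8}\right) - 1\right) \left(-5\right) = \left(- \frac{7}{8} - 1\right) \left(-5\right) = \left(- \frac{15}{8}\right) \left(-5\right) = \frac{75}{8} \approx 9.375$)
$- 38 f \left(-4\right) \left(-7\right) = - 38 \cdot \frac{75}{8} \left(-4\right) \left(-7\right) = \left(-38\right) \left(- \frac{75}{2}\right) \left(-7\right) = 1425 \left(-7\right) = -9975$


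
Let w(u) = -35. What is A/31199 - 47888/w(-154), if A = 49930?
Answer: 30526638/22285 ≈ 1369.8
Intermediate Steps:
A/31199 - 47888/w(-154) = 49930/31199 - 47888/(-35) = 49930*(1/31199) - 47888*(-1/35) = 49930/31199 + 47888/35 = 30526638/22285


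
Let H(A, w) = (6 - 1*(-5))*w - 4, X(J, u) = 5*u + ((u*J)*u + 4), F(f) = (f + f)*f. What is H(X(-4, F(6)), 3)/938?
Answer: 29/938 ≈ 0.030917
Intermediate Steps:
F(f) = 2*f² (F(f) = (2*f)*f = 2*f²)
X(J, u) = 4 + 5*u + J*u² (X(J, u) = 5*u + ((J*u)*u + 4) = 5*u + (J*u² + 4) = 5*u + (4 + J*u²) = 4 + 5*u + J*u²)
H(A, w) = -4 + 11*w (H(A, w) = (6 + 5)*w - 4 = 11*w - 4 = -4 + 11*w)
H(X(-4, F(6)), 3)/938 = (-4 + 11*3)/938 = (-4 + 33)*(1/938) = 29*(1/938) = 29/938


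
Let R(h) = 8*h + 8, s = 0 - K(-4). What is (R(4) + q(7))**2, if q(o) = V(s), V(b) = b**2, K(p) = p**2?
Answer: 87616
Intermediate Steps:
s = -16 (s = 0 - 1*(-4)**2 = 0 - 1*16 = 0 - 16 = -16)
R(h) = 8 + 8*h
q(o) = 256 (q(o) = (-16)**2 = 256)
(R(4) + q(7))**2 = ((8 + 8*4) + 256)**2 = ((8 + 32) + 256)**2 = (40 + 256)**2 = 296**2 = 87616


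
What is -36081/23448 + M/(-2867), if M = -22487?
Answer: 141276983/22408472 ≈ 6.3046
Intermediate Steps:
-36081/23448 + M/(-2867) = -36081/23448 - 22487/(-2867) = -36081*1/23448 - 22487*(-1/2867) = -12027/7816 + 22487/2867 = 141276983/22408472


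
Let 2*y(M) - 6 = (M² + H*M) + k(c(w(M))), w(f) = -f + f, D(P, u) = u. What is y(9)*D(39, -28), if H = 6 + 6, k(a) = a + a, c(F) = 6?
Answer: -2898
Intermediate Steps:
w(f) = 0
k(a) = 2*a
H = 12
y(M) = 9 + M²/2 + 6*M (y(M) = 3 + ((M² + 12*M) + 2*6)/2 = 3 + ((M² + 12*M) + 12)/2 = 3 + (12 + M² + 12*M)/2 = 3 + (6 + M²/2 + 6*M) = 9 + M²/2 + 6*M)
y(9)*D(39, -28) = (9 + (½)*9² + 6*9)*(-28) = (9 + (½)*81 + 54)*(-28) = (9 + 81/2 + 54)*(-28) = (207/2)*(-28) = -2898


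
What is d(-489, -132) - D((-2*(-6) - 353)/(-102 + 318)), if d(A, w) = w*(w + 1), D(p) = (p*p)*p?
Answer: 174303171053/10077696 ≈ 17296.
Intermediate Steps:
D(p) = p³ (D(p) = p²*p = p³)
d(A, w) = w*(1 + w)
d(-489, -132) - D((-2*(-6) - 353)/(-102 + 318)) = -132*(1 - 132) - ((-2*(-6) - 353)/(-102 + 318))³ = -132*(-131) - ((12 - 353)/216)³ = 17292 - (-341*1/216)³ = 17292 - (-341/216)³ = 17292 - 1*(-39651821/10077696) = 17292 + 39651821/10077696 = 174303171053/10077696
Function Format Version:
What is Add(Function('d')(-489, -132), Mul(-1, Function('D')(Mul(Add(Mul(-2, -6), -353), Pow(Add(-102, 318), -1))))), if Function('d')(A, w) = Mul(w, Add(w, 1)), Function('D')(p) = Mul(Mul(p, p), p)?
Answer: Rational(174303171053, 10077696) ≈ 17296.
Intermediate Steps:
Function('D')(p) = Pow(p, 3) (Function('D')(p) = Mul(Pow(p, 2), p) = Pow(p, 3))
Function('d')(A, w) = Mul(w, Add(1, w))
Add(Function('d')(-489, -132), Mul(-1, Function('D')(Mul(Add(Mul(-2, -6), -353), Pow(Add(-102, 318), -1))))) = Add(Mul(-132, Add(1, -132)), Mul(-1, Pow(Mul(Add(Mul(-2, -6), -353), Pow(Add(-102, 318), -1)), 3))) = Add(Mul(-132, -131), Mul(-1, Pow(Mul(Add(12, -353), Pow(216, -1)), 3))) = Add(17292, Mul(-1, Pow(Mul(-341, Rational(1, 216)), 3))) = Add(17292, Mul(-1, Pow(Rational(-341, 216), 3))) = Add(17292, Mul(-1, Rational(-39651821, 10077696))) = Add(17292, Rational(39651821, 10077696)) = Rational(174303171053, 10077696)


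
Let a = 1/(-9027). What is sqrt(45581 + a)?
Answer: sqrt(412694065058)/3009 ≈ 213.50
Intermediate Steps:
a = -1/9027 ≈ -0.00011078
sqrt(45581 + a) = sqrt(45581 - 1/9027) = sqrt(411459686/9027) = sqrt(412694065058)/3009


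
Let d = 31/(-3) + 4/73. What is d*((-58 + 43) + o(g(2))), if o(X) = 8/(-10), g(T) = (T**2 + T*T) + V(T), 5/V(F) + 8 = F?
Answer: 177829/1095 ≈ 162.40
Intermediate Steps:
V(F) = 5/(-8 + F)
g(T) = 2*T**2 + 5/(-8 + T) (g(T) = (T**2 + T*T) + 5/(-8 + T) = (T**2 + T**2) + 5/(-8 + T) = 2*T**2 + 5/(-8 + T))
o(X) = -4/5 (o(X) = 8*(-1/10) = -4/5)
d = -2251/219 (d = 31*(-1/3) + 4*(1/73) = -31/3 + 4/73 = -2251/219 ≈ -10.279)
d*((-58 + 43) + o(g(2))) = -2251*((-58 + 43) - 4/5)/219 = -2251*(-15 - 4/5)/219 = -2251/219*(-79/5) = 177829/1095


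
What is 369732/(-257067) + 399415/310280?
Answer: -802935277/5317516584 ≈ -0.15100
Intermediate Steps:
369732/(-257067) + 399415/310280 = 369732*(-1/257067) + 399415*(1/310280) = -123244/85689 + 79883/62056 = -802935277/5317516584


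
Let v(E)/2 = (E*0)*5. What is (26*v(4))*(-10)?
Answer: 0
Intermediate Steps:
v(E) = 0 (v(E) = 2*((E*0)*5) = 2*(0*5) = 2*0 = 0)
(26*v(4))*(-10) = (26*0)*(-10) = 0*(-10) = 0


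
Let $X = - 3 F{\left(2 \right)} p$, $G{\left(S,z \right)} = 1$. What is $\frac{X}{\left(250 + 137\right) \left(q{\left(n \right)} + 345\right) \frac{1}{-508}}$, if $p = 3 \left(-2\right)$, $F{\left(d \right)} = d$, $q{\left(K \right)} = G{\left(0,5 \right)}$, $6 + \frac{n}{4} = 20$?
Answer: $- \frac{1016}{7439} \approx -0.13658$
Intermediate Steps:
$n = 56$ ($n = -24 + 4 \cdot 20 = -24 + 80 = 56$)
$q{\left(K \right)} = 1$
$p = -6$
$X = 36$ ($X = \left(-3\right) 2 \left(-6\right) = \left(-6\right) \left(-6\right) = 36$)
$\frac{X}{\left(250 + 137\right) \left(q{\left(n \right)} + 345\right) \frac{1}{-508}} = \frac{36}{\left(250 + 137\right) \left(1 + 345\right) \frac{1}{-508}} = \frac{36}{387 \cdot 346 \left(- \frac{1}{508}\right)} = \frac{36}{133902 \left(- \frac{1}{508}\right)} = \frac{36}{- \frac{66951}{254}} = 36 \left(- \frac{254}{66951}\right) = - \frac{1016}{7439}$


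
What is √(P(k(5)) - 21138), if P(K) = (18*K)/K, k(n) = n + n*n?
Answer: 8*I*√330 ≈ 145.33*I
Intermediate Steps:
k(n) = n + n²
P(K) = 18
√(P(k(5)) - 21138) = √(18 - 21138) = √(-21120) = 8*I*√330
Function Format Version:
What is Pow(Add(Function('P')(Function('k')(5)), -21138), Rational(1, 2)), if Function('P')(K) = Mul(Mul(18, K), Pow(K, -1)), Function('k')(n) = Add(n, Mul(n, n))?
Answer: Mul(8, I, Pow(330, Rational(1, 2))) ≈ Mul(145.33, I)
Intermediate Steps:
Function('k')(n) = Add(n, Pow(n, 2))
Function('P')(K) = 18
Pow(Add(Function('P')(Function('k')(5)), -21138), Rational(1, 2)) = Pow(Add(18, -21138), Rational(1, 2)) = Pow(-21120, Rational(1, 2)) = Mul(8, I, Pow(330, Rational(1, 2)))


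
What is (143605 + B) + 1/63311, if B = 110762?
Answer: 16104229138/63311 ≈ 2.5437e+5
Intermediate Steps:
(143605 + B) + 1/63311 = (143605 + 110762) + 1/63311 = 254367 + 1/63311 = 16104229138/63311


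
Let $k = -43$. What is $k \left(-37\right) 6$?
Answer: $9546$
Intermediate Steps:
$k \left(-37\right) 6 = \left(-43\right) \left(-37\right) 6 = 1591 \cdot 6 = 9546$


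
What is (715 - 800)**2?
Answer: 7225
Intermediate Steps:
(715 - 800)**2 = (-85)**2 = 7225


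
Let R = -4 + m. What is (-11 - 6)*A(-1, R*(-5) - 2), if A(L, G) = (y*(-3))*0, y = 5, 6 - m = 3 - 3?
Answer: 0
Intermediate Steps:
m = 6 (m = 6 - (3 - 3) = 6 - 1*0 = 6 + 0 = 6)
R = 2 (R = -4 + 6 = 2)
A(L, G) = 0 (A(L, G) = (5*(-3))*0 = -15*0 = 0)
(-11 - 6)*A(-1, R*(-5) - 2) = (-11 - 6)*0 = -17*0 = 0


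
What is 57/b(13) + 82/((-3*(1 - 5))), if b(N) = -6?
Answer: -8/3 ≈ -2.6667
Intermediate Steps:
57/b(13) + 82/((-3*(1 - 5))) = 57/(-6) + 82/((-3*(1 - 5))) = 57*(-⅙) + 82/((-3*(-4))) = -19/2 + 82/12 = -19/2 + 82*(1/12) = -19/2 + 41/6 = -8/3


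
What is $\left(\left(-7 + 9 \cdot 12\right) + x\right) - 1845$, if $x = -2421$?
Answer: $-4165$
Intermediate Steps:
$\left(\left(-7 + 9 \cdot 12\right) + x\right) - 1845 = \left(\left(-7 + 9 \cdot 12\right) - 2421\right) - 1845 = \left(\left(-7 + 108\right) - 2421\right) - 1845 = \left(101 - 2421\right) - 1845 = -2320 - 1845 = -4165$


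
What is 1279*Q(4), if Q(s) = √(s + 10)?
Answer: 1279*√14 ≈ 4785.6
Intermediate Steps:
Q(s) = √(10 + s)
1279*Q(4) = 1279*√(10 + 4) = 1279*√14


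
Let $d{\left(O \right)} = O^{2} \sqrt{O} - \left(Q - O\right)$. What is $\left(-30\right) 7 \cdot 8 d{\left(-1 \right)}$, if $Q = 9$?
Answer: $16800 - 1680 i \approx 16800.0 - 1680.0 i$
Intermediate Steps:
$d{\left(O \right)} = -9 + O + O^{\frac{5}{2}}$ ($d{\left(O \right)} = O^{2} \sqrt{O} - \left(9 - O\right) = O^{\frac{5}{2}} + \left(-9 + O\right) = -9 + O + O^{\frac{5}{2}}$)
$\left(-30\right) 7 \cdot 8 d{\left(-1 \right)} = \left(-30\right) 7 \cdot 8 \left(-9 - 1 + \left(-1\right)^{\frac{5}{2}}\right) = \left(-210\right) 8 \left(-9 - 1 + i\right) = - 1680 \left(-10 + i\right) = 16800 - 1680 i$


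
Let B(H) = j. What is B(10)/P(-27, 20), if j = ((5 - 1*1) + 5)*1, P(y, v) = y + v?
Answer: -9/7 ≈ -1.2857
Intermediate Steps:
P(y, v) = v + y
j = 9 (j = ((5 - 1) + 5)*1 = (4 + 5)*1 = 9*1 = 9)
B(H) = 9
B(10)/P(-27, 20) = 9/(20 - 27) = 9/(-7) = 9*(-⅐) = -9/7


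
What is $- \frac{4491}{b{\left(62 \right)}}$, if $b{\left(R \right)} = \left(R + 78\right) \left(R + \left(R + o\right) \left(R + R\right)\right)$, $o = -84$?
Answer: $\frac{4491}{373240} \approx 0.012032$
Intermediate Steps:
$b{\left(R \right)} = \left(78 + R\right) \left(R + 2 R \left(-84 + R\right)\right)$ ($b{\left(R \right)} = \left(R + 78\right) \left(R + \left(R - 84\right) \left(R + R\right)\right) = \left(78 + R\right) \left(R + \left(-84 + R\right) 2 R\right) = \left(78 + R\right) \left(R + 2 R \left(-84 + R\right)\right)$)
$- \frac{4491}{b{\left(62 \right)}} = - \frac{4491}{62 \left(-13026 - 682 + 2 \cdot 62^{2}\right)} = - \frac{4491}{62 \left(-13026 - 682 + 2 \cdot 3844\right)} = - \frac{4491}{62 \left(-13026 - 682 + 7688\right)} = - \frac{4491}{62 \left(-6020\right)} = - \frac{4491}{-373240} = \left(-4491\right) \left(- \frac{1}{373240}\right) = \frac{4491}{373240}$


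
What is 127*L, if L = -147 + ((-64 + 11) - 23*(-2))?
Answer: -19558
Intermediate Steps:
L = -154 (L = -147 + (-53 + 46) = -147 - 7 = -154)
127*L = 127*(-154) = -19558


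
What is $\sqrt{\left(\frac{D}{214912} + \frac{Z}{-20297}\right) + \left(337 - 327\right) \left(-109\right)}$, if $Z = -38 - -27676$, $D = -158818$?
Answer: $\frac{3 i \sqrt{9019142189571537367}}{272629304} \approx 33.047 i$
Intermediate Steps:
$Z = 27638$ ($Z = -38 + 27676 = 27638$)
$\sqrt{\left(\frac{D}{214912} + \frac{Z}{-20297}\right) + \left(337 - 327\right) \left(-109\right)} = \sqrt{\left(- \frac{158818}{214912} + \frac{27638}{-20297}\right) + \left(337 - 327\right) \left(-109\right)} = \sqrt{\left(\left(-158818\right) \frac{1}{214912} + 27638 \left(- \frac{1}{20297}\right)\right) + 10 \left(-109\right)} = \sqrt{\left(- \frac{79409}{107456} - \frac{27638}{20297}\right) - 1090} = \sqrt{- \frac{4581633401}{2181034432} - 1090} = \sqrt{- \frac{2381909164281}{2181034432}} = \frac{3 i \sqrt{9019142189571537367}}{272629304}$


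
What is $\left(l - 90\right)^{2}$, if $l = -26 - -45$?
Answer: $5041$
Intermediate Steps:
$l = 19$ ($l = -26 + 45 = 19$)
$\left(l - 90\right)^{2} = \left(19 - 90\right)^{2} = \left(-71\right)^{2} = 5041$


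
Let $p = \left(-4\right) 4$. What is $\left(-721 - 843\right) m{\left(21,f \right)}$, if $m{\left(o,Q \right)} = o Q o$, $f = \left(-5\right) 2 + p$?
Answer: $17932824$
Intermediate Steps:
$p = -16$
$f = -26$ ($f = \left(-5\right) 2 - 16 = -10 - 16 = -26$)
$m{\left(o,Q \right)} = Q o^{2}$ ($m{\left(o,Q \right)} = Q o o = Q o^{2}$)
$\left(-721 - 843\right) m{\left(21,f \right)} = \left(-721 - 843\right) \left(- 26 \cdot 21^{2}\right) = - 1564 \left(\left(-26\right) 441\right) = \left(-1564\right) \left(-11466\right) = 17932824$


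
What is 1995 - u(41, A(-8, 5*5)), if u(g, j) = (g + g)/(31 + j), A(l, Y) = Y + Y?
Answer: 161513/81 ≈ 1994.0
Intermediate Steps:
A(l, Y) = 2*Y
u(g, j) = 2*g/(31 + j) (u(g, j) = (2*g)/(31 + j) = 2*g/(31 + j))
1995 - u(41, A(-8, 5*5)) = 1995 - 2*41/(31 + 2*(5*5)) = 1995 - 2*41/(31 + 2*25) = 1995 - 2*41/(31 + 50) = 1995 - 2*41/81 = 1995 - 1*82/81 = 1995 - 82/81 = 161513/81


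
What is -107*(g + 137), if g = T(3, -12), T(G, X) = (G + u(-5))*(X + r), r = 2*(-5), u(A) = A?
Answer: -19367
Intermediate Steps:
r = -10
T(G, X) = (-10 + X)*(-5 + G) (T(G, X) = (G - 5)*(X - 10) = (-5 + G)*(-10 + X) = (-10 + X)*(-5 + G))
g = 44 (g = 50 - 10*3 - 5*(-12) + 3*(-12) = 50 - 30 + 60 - 36 = 44)
-107*(g + 137) = -107*(44 + 137) = -107*181 = -19367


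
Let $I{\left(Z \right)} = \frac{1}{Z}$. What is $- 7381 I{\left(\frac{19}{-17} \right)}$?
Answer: $\frac{125477}{19} \approx 6604.1$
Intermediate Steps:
$- 7381 I{\left(\frac{19}{-17} \right)} = - \frac{7381}{19 \frac{1}{-17}} = - \frac{7381}{19 \left(- \frac{1}{17}\right)} = - \frac{7381}{- \frac{19}{17}} = \left(-7381\right) \left(- \frac{17}{19}\right) = \frac{125477}{19}$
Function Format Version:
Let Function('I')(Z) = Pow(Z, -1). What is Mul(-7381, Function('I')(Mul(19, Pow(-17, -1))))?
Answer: Rational(125477, 19) ≈ 6604.1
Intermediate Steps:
Mul(-7381, Function('I')(Mul(19, Pow(-17, -1)))) = Mul(-7381, Pow(Mul(19, Pow(-17, -1)), -1)) = Mul(-7381, Pow(Mul(19, Rational(-1, 17)), -1)) = Mul(-7381, Pow(Rational(-19, 17), -1)) = Mul(-7381, Rational(-17, 19)) = Rational(125477, 19)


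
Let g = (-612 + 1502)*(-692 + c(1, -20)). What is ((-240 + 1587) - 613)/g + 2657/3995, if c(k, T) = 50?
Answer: 151522433/228266310 ≈ 0.66380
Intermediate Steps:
g = -571380 (g = (-612 + 1502)*(-692 + 50) = 890*(-642) = -571380)
((-240 + 1587) - 613)/g + 2657/3995 = ((-240 + 1587) - 613)/(-571380) + 2657/3995 = (1347 - 613)*(-1/571380) + 2657*(1/3995) = 734*(-1/571380) + 2657/3995 = -367/285690 + 2657/3995 = 151522433/228266310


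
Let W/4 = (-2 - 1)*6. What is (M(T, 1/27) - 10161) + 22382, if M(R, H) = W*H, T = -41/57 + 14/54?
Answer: 36655/3 ≈ 12218.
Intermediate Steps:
W = -72 (W = 4*((-2 - 1)*6) = 4*(-3*6) = 4*(-18) = -72)
T = -236/513 (T = -41*1/57 + 14*(1/54) = -41/57 + 7/27 = -236/513 ≈ -0.46004)
M(R, H) = -72*H
(M(T, 1/27) - 10161) + 22382 = (-72/27 - 10161) + 22382 = (-72*1/27 - 10161) + 22382 = (-8/3 - 10161) + 22382 = -30491/3 + 22382 = 36655/3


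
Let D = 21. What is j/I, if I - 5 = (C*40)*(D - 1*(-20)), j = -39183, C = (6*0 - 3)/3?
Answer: 13061/545 ≈ 23.965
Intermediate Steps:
C = -1 (C = (0 - 3)*(1/3) = -3*1/3 = -1)
I = -1635 (I = 5 + (-1*40)*(21 - 1*(-20)) = 5 - 40*(21 + 20) = 5 - 40*41 = 5 - 1640 = -1635)
j/I = -39183/(-1635) = -39183*(-1/1635) = 13061/545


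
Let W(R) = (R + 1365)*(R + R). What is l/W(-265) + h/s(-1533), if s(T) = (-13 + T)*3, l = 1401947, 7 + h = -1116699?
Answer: 322268683907/1351977000 ≈ 238.37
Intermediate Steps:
h = -1116706 (h = -7 - 1116699 = -1116706)
W(R) = 2*R*(1365 + R) (W(R) = (1365 + R)*(2*R) = 2*R*(1365 + R))
s(T) = -39 + 3*T
l/W(-265) + h/s(-1533) = 1401947/((2*(-265)*(1365 - 265))) - 1116706/(-39 + 3*(-1533)) = 1401947/((2*(-265)*1100)) - 1116706/(-39 - 4599) = 1401947/(-583000) - 1116706/(-4638) = 1401947*(-1/583000) - 1116706*(-1/4638) = -1401947/583000 + 558353/2319 = 322268683907/1351977000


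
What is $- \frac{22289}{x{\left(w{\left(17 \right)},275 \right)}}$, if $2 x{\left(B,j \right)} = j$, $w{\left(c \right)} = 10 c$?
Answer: $- \frac{44578}{275} \approx -162.1$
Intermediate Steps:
$x{\left(B,j \right)} = \frac{j}{2}$
$- \frac{22289}{x{\left(w{\left(17 \right)},275 \right)}} = - \frac{22289}{\frac{1}{2} \cdot 275} = - \frac{22289}{\frac{275}{2}} = \left(-22289\right) \frac{2}{275} = - \frac{44578}{275}$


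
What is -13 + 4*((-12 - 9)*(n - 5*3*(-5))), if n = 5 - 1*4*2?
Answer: -6061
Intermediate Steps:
n = -3 (n = 5 - 4*2 = 5 - 8 = -3)
-13 + 4*((-12 - 9)*(n - 5*3*(-5))) = -13 + 4*((-12 - 9)*(-3 - 5*3*(-5))) = -13 + 4*(-21*(-3 - 15*(-5))) = -13 + 4*(-21*(-3 + 75)) = -13 + 4*(-21*72) = -13 + 4*(-1512) = -13 - 6048 = -6061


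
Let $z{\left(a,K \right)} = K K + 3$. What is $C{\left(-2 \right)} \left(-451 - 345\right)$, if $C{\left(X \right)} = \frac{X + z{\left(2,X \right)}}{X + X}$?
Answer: $995$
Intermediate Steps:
$z{\left(a,K \right)} = 3 + K^{2}$ ($z{\left(a,K \right)} = K^{2} + 3 = 3 + K^{2}$)
$C{\left(X \right)} = \frac{3 + X + X^{2}}{2 X}$ ($C{\left(X \right)} = \frac{X + \left(3 + X^{2}\right)}{X + X} = \frac{3 + X + X^{2}}{2 X}$)
$C{\left(-2 \right)} \left(-451 - 345\right) = \frac{3 - 2 + \left(-2\right)^{2}}{2 \left(-2\right)} \left(-451 - 345\right) = \frac{1}{2} \left(- \frac{1}{2}\right) \left(3 - 2 + 4\right) \left(-796\right) = \frac{1}{2} \left(- \frac{1}{2}\right) 5 \left(-796\right) = \left(- \frac{5}{4}\right) \left(-796\right) = 995$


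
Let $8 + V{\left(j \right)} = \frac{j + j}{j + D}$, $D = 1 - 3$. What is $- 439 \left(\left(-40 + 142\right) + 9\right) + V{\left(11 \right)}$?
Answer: $- \frac{438611}{9} \approx -48735.0$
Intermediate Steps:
$D = -2$ ($D = 1 - 3 = -2$)
$V{\left(j \right)} = -8 + \frac{2 j}{-2 + j}$ ($V{\left(j \right)} = -8 + \frac{j + j}{j - 2} = -8 + \frac{2 j}{-2 + j}$)
$- 439 \left(\left(-40 + 142\right) + 9\right) + V{\left(11 \right)} = - 439 \left(\left(-40 + 142\right) + 9\right) + \frac{2 \left(8 - 33\right)}{-2 + 11} = - 439 \left(102 + 9\right) + \frac{2 \left(8 - 33\right)}{9} = \left(-439\right) 111 + 2 \cdot \frac{1}{9} \left(-25\right) = -48729 - \frac{50}{9} = - \frac{438611}{9}$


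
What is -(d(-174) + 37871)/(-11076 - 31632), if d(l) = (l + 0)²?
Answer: 68147/42708 ≈ 1.5956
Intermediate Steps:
d(l) = l²
-(d(-174) + 37871)/(-11076 - 31632) = -((-174)² + 37871)/(-11076 - 31632) = -(30276 + 37871)/(-42708) = -68147*(-1)/42708 = -1*(-68147/42708) = 68147/42708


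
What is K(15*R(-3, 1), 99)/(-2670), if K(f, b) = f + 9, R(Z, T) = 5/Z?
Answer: 8/1335 ≈ 0.0059925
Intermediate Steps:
K(f, b) = 9 + f
K(15*R(-3, 1), 99)/(-2670) = (9 + 15*(5/(-3)))/(-2670) = (9 + 15*(5*(-⅓)))*(-1/2670) = (9 + 15*(-5/3))*(-1/2670) = (9 - 25)*(-1/2670) = -16*(-1/2670) = 8/1335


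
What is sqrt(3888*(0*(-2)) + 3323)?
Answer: sqrt(3323) ≈ 57.645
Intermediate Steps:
sqrt(3888*(0*(-2)) + 3323) = sqrt(3888*0 + 3323) = sqrt(0 + 3323) = sqrt(3323)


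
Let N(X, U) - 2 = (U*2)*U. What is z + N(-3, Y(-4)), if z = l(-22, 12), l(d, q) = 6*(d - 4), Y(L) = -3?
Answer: -136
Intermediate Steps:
N(X, U) = 2 + 2*U² (N(X, U) = 2 + (U*2)*U = 2 + (2*U)*U = 2 + 2*U²)
l(d, q) = -24 + 6*d (l(d, q) = 6*(-4 + d) = -24 + 6*d)
z = -156 (z = -24 + 6*(-22) = -24 - 132 = -156)
z + N(-3, Y(-4)) = -156 + (2 + 2*(-3)²) = -156 + (2 + 2*9) = -156 + (2 + 18) = -156 + 20 = -136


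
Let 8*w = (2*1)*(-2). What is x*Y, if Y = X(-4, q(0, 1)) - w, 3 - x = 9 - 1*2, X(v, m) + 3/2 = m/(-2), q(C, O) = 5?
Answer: 14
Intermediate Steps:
w = -½ (w = ((2*1)*(-2))/8 = (2*(-2))/8 = (⅛)*(-4) = -½ ≈ -0.50000)
X(v, m) = -3/2 - m/2 (X(v, m) = -3/2 + m/(-2) = -3/2 + m*(-½) = -3/2 - m/2)
x = -4 (x = 3 - (9 - 1*2) = 3 - (9 - 2) = 3 - 1*7 = 3 - 7 = -4)
Y = -7/2 (Y = (-3/2 - ½*5) - 1*(-½) = (-3/2 - 5/2) + ½ = -4 + ½ = -7/2 ≈ -3.5000)
x*Y = -4*(-7/2) = 14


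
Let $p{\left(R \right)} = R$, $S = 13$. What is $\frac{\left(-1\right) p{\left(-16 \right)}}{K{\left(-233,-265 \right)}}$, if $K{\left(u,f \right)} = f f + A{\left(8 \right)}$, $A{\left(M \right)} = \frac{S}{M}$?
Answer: $\frac{128}{561813} \approx 0.00022783$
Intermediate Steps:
$A{\left(M \right)} = \frac{13}{M}$
$K{\left(u,f \right)} = \frac{13}{8} + f^{2}$ ($K{\left(u,f \right)} = f f + \frac{13}{8} = f^{2} + 13 \cdot \frac{1}{8} = f^{2} + \frac{13}{8} = \frac{13}{8} + f^{2}$)
$\frac{\left(-1\right) p{\left(-16 \right)}}{K{\left(-233,-265 \right)}} = \frac{\left(-1\right) \left(-16\right)}{\frac{13}{8} + \left(-265\right)^{2}} = \frac{16}{\frac{13}{8} + 70225} = \frac{16}{\frac{561813}{8}} = 16 \cdot \frac{8}{561813} = \frac{128}{561813}$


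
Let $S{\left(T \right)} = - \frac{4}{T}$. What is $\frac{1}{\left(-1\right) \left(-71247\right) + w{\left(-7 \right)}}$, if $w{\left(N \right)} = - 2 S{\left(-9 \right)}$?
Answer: $\frac{9}{641215} \approx 1.4036 \cdot 10^{-5}$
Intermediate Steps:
$w{\left(N \right)} = - \frac{8}{9}$ ($w{\left(N \right)} = - 2 \left(- \frac{4}{-9}\right) = - 2 \left(\left(-4\right) \left(- \frac{1}{9}\right)\right) = \left(-2\right) \frac{4}{9} = - \frac{8}{9}$)
$\frac{1}{\left(-1\right) \left(-71247\right) + w{\left(-7 \right)}} = \frac{1}{\left(-1\right) \left(-71247\right) - \frac{8}{9}} = \frac{1}{71247 - \frac{8}{9}} = \frac{1}{\frac{641215}{9}} = \frac{9}{641215}$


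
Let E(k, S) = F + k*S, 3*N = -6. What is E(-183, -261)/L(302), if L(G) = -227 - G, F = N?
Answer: -47761/529 ≈ -90.285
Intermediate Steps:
N = -2 (N = (1/3)*(-6) = -2)
F = -2
E(k, S) = -2 + S*k (E(k, S) = -2 + k*S = -2 + S*k)
E(-183, -261)/L(302) = (-2 - 261*(-183))/(-227 - 1*302) = (-2 + 47763)/(-227 - 302) = 47761/(-529) = 47761*(-1/529) = -47761/529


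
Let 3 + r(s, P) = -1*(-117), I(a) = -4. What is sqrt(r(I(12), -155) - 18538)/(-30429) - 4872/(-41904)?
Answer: 203/1746 - 2*I*sqrt(94)/4347 ≈ 0.11627 - 0.0044607*I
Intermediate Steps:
r(s, P) = 114 (r(s, P) = -3 - 1*(-117) = -3 + 117 = 114)
sqrt(r(I(12), -155) - 18538)/(-30429) - 4872/(-41904) = sqrt(114 - 18538)/(-30429) - 4872/(-41904) = sqrt(-18424)*(-1/30429) - 4872*(-1/41904) = (14*I*sqrt(94))*(-1/30429) + 203/1746 = -2*I*sqrt(94)/4347 + 203/1746 = 203/1746 - 2*I*sqrt(94)/4347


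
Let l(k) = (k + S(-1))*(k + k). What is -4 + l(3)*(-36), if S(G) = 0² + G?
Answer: -436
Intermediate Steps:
S(G) = G (S(G) = 0 + G = G)
l(k) = 2*k*(-1 + k) (l(k) = (k - 1)*(k + k) = (-1 + k)*(2*k) = 2*k*(-1 + k))
-4 + l(3)*(-36) = -4 + (2*3*(-1 + 3))*(-36) = -4 + (2*3*2)*(-36) = -4 + 12*(-36) = -4 - 432 = -436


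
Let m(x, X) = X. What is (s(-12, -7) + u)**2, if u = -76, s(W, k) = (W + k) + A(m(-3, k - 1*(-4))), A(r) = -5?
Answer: 10000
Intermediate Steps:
s(W, k) = -5 + W + k (s(W, k) = (W + k) - 5 = -5 + W + k)
(s(-12, -7) + u)**2 = ((-5 - 12 - 7) - 76)**2 = (-24 - 76)**2 = (-100)**2 = 10000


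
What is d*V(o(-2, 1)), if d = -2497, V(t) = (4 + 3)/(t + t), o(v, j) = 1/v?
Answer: 17479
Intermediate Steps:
V(t) = 7/(2*t) (V(t) = 7/((2*t)) = 7*(1/(2*t)) = 7/(2*t))
d*V(o(-2, 1)) = -17479/(2*(1/(-2))) = -17479/(2*(-½)) = -17479*(-2)/2 = -2497*(-7) = 17479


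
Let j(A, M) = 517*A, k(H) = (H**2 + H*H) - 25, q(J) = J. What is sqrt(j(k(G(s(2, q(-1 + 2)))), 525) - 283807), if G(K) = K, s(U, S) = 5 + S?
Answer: 2*I*sqrt(64877) ≈ 509.42*I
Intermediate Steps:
k(H) = -25 + 2*H**2 (k(H) = (H**2 + H**2) - 25 = 2*H**2 - 25 = -25 + 2*H**2)
sqrt(j(k(G(s(2, q(-1 + 2)))), 525) - 283807) = sqrt(517*(-25 + 2*(5 + (-1 + 2))**2) - 283807) = sqrt(517*(-25 + 2*(5 + 1)**2) - 283807) = sqrt(517*(-25 + 2*6**2) - 283807) = sqrt(517*(-25 + 2*36) - 283807) = sqrt(517*(-25 + 72) - 283807) = sqrt(517*47 - 283807) = sqrt(24299 - 283807) = sqrt(-259508) = 2*I*sqrt(64877)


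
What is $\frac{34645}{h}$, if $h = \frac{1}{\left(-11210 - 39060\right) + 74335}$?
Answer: $833731925$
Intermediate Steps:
$h = \frac{1}{24065}$ ($h = \frac{1}{-50270 + 74335} = \frac{1}{24065} \approx 4.1554 \cdot 10^{-5}$)
$\frac{34645}{h} = 34645 \frac{1}{\frac{1}{24065}} = 34645 \cdot 24065 = 833731925$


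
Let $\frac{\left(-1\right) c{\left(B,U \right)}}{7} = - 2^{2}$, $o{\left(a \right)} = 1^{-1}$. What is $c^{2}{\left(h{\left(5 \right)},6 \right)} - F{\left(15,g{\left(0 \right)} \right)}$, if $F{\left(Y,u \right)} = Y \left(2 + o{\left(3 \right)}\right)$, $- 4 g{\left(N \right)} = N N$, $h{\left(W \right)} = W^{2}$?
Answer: $739$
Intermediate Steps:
$o{\left(a \right)} = 1$
$c{\left(B,U \right)} = 28$ ($c{\left(B,U \right)} = - 7 \left(- 2^{2}\right) = - 7 \left(\left(-1\right) 4\right) = \left(-7\right) \left(-4\right) = 28$)
$g{\left(N \right)} = - \frac{N^{2}}{4}$ ($g{\left(N \right)} = - \frac{N N}{4} = - \frac{N^{2}}{4}$)
$F{\left(Y,u \right)} = 3 Y$ ($F{\left(Y,u \right)} = Y \left(2 + 1\right) = Y 3 = 3 Y$)
$c^{2}{\left(h{\left(5 \right)},6 \right)} - F{\left(15,g{\left(0 \right)} \right)} = 28^{2} - 3 \cdot 15 = 784 - 45 = 739$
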